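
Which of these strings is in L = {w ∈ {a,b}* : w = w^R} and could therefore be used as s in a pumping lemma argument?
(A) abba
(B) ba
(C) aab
(A) abba

The pumping lemma is applied to a string s that lies in L, so first check membership of each option:
- (A) abba reversed is abba, the same string, so it is a palindrome and is in L ✓
- (B) ba reversed is ab ≠ ba, so it is not a palindrome and is not in L ✗
- (C) aab reversed is baa ≠ aab, so it is not a palindrome and is not in L ✗

Only (A) abba is in L, so it is the only candidate that could play the role of s.
(In a complete proof one picks s in terms of the pumping length p so that |s| ≥ p is guaranteed; a fixed string like abba illustrates the shape of such an s.)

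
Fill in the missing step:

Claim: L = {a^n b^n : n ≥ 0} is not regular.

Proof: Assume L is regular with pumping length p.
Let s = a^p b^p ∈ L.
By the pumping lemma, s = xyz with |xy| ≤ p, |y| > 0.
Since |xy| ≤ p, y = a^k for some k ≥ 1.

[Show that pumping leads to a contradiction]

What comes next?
Consider xy²z = a^(p+k) b^p.

Since k ≥ 1, we have p + k > p.
So xy²z has more a's than b's: (p+k) a's vs p b's.
This means xy²z ∉ L because a^n b^n requires equal counts.

This contradicts the pumping lemma which states xy²z ∈ L.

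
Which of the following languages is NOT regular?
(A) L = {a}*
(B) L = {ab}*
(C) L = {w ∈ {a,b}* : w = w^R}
(C) {w ∈ {a,b}* : w = w^R}

(C) L = {w ∈ {a,b}* : w = w^R} is NOT regular.

The pumping lemma can be used to prove this:
After pumping, the string is no longer symmetric

The other languages are regular because they can be recognized by finite automata.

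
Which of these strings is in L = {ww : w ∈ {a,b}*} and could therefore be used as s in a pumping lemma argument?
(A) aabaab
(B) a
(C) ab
(A) aabaab

The pumping lemma is applied to a string s that lies in L, so first check membership of each option:
- (A) aabaab splits into halves aab · aab, which are equal, so it is in L (w = aab) ✓
- (B) a has odd length 1, so it cannot be written as ww and is not in L ✗
- (C) ab has length 2; its halves are a and b, which differ, so it is not in L ✗

Only (A) aabaab is in L, so it is the only candidate that could play the role of s.
(In a complete proof one picks s in terms of the pumping length p so that |s| ≥ p is guaranteed; a fixed string like aabaab illustrates the shape of such an s.)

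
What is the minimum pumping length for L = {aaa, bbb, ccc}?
p = 4

For a finite language L, the pumping lemma holds vacuously if p > max|s| for s ∈ L.

The longest string in L = {aaa, bbb, ccc} has length 3.
If p = 4, then no string s ∈ L has |s| ≥ p, so the condition is vacuously true.

The minimum pumping length is p = 4.

Why no smaller p works: for any p ≤ 3, the longest string s ∈ L has |s| = 3 ≥ p, so it would
have to be pumpable; but pumping up (i = 2, 3, ...) produces ever longer strings, which cannot all lie in the
finite language L. So the pumping property fails for every p ≤ 3.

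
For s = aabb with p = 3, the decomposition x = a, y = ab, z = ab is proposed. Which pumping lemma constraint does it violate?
Violated: xyz = s

The decomposition x = a, y = ab, z = ab for s = aabb with p = 3
violates the constraint: xyz = s

xyz = 'a' + 'ab' + 'ab' = 'aabab' ≠ 'aabb' = s. The decomposition doesn't reconstruct s.

Pumping lemma constraints:
1. xyz = s (decomposition is valid)
2. |xy| ≤ p
3. |y| > 0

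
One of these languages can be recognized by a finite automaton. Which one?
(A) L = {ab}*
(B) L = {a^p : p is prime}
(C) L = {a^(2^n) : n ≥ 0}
(A) {ab}*

(A) L = {ab}* is regular.

This can be recognized by a finite automaton (DFA/NFA).
Regular expressions like {ab}* define regular languages.

The other choices are not regular:
- {a^p : p is prime}: After pumping, the length becomes composite
- {a^(2^n) : n ≥ 0}: After pumping, length is no longer a power of 2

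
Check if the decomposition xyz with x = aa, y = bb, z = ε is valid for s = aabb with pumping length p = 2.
Violated: |xy| ≤ p

The decomposition x = aa, y = bb, z = ε for s = aabb with p = 2
violates the constraint: |xy| ≤ p

|xy| = |aabb| = 4 > 2 = p. The decomposition puts too many characters in xy.

Pumping lemma constraints:
1. xyz = s (decomposition is valid)
2. |xy| ≤ p
3. |y| > 0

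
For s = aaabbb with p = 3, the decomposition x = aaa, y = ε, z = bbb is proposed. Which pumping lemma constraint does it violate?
Violated: |y| > 0

The decomposition x = aaa, y = ε, z = bbb for s = aaabbb with p = 3
violates the constraint: |y| > 0

|y| = 0, but the pumping lemma requires |y| > 0 (y must be non-empty).

Pumping lemma constraints:
1. xyz = s (decomposition is valid)
2. |xy| ≤ p
3. |y| > 0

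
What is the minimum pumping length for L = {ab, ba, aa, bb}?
p = 3

For a finite language L, the pumping lemma holds vacuously if p > max|s| for s ∈ L.

The longest string in L = {ab, ba, aa, bb} has length 2.
If p = 3, then no string s ∈ L has |s| ≥ p, so the condition is vacuously true.

The minimum pumping length is p = 3.

Why no smaller p works: for any p ≤ 2, the longest string s ∈ L has |s| = 2 ≥ p, so it would
have to be pumpable; but pumping up (i = 2, 3, ...) produces ever longer strings, which cannot all lie in the
finite language L. So the pumping property fails for every p ≤ 2.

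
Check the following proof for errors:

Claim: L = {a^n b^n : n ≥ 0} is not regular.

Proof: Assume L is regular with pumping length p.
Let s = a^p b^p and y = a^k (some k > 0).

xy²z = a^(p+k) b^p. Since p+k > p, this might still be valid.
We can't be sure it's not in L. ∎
The proof is INCORRECT.

Error: The conclusion is wrong.
xy²z = a^(p+k) b^p is definitely NOT in L because the number of a's (p+k) ≠ number of b's (p).
The proof incorrectly doubts what is actually a valid contradiction.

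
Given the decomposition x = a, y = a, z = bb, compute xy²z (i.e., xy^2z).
aaabb

Given x = 'a', y = 'a', z = 'bb' and i = 2:

xy^2z = x + y·y·...·y (2 times) + z
       = 'a' + 'a'^2 + 'bb'
       = 'a' + 'aa' + 'bb'
       = 'aaabb'

The pumped string is 'aaabb' with length 5.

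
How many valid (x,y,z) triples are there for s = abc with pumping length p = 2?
3

For s = 'abc' with pumping length p = 2:

Constraints: |xy| ≤ 2, |y| > 0

Valid decompositions (|xy| ≤ p, |y| ≥ 1):
  • x='', y='a', z='bc'
  • x='a', y='b', z='c'
  • x='', y='ab', z='c'

Total count: 3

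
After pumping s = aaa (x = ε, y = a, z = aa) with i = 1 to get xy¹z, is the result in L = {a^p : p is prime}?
Yes

xy¹z = ε · a · aa = aaa.
aaa has length 3, which is prime, so it is in L.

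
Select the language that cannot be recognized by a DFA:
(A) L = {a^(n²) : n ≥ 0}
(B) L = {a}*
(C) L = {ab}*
(A) {a^(n²) : n ≥ 0}

(A) L = {a^(n²) : n ≥ 0} is NOT regular.

The pumping lemma can be used to prove this:
After pumping, length is no longer a perfect square

The other languages are regular because they can be recognized by finite automata.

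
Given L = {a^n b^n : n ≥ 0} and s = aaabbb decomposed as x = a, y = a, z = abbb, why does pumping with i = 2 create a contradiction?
xy²z = aaaabbb ∉ L

Pumping with i = 2 replaces y = a by y² = aa:
- Original: s = xyz = aaabbb; aaabbb = a^3 b^3 has equal counts (3 = 3), so it is in L
- Pumped: xy²z = a · aa · abbb = aaaabbb
- aaaabbb has 4 a's and 3 b's; 4 ≠ 3, so it is not in L

The pumping lemma would require xy²z ∈ L, so this decomposition yields a contradiction.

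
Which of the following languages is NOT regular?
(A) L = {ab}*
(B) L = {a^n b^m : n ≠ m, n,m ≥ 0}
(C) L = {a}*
(B) {a^n b^m : n ≠ m, n,m ≥ 0}

(B) L = {a^n b^m : n ≠ m, n,m ≥ 0} is NOT regular.

The pumping lemma can be used to prove this:
After pumping a's, we can make n = m

The other languages are regular because they can be recognized by finite automata.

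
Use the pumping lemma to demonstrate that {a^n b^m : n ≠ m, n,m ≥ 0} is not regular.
Assume for contradiction that L is regular, and let p ≥ 1 be the pumping length given by the pumping lemma.
Choose s = a^p b^(p + p!). Then s ∈ L because p ≠ p + p! (as p! ≥ 1), and |s| ≥ p.
By the pumping lemma, s = xyz for some x, y, z with |xy| ≤ p, |y| ≥ 1, and xy^i z ∈ L for every i ≥ 0.
Since |xy| ≤ p and the first p symbols of s are all a's, y = a^k for some k with 1 ≤ k ≤ p.
For every i ≥ 0, xy^i z = a^(p + (i − 1)k) b^(p + p!).

Because 1 ≤ k ≤ p, k divides p!. Let t = p!/k (a positive integer) and take i = t + 1.
Then the number of a's is p + tk = p + p!, which equals the number of b's.
So xy^(t+1) z = a^(p + p!) b^(p + p!) has equally many a's and b's and is NOT in L.

This contradicts the pumping lemma, which requires xy^i z ∈ L for all i ≥ 0.
Hence L = {a^n b^m : n ≠ m, n,m ≥ 0} is not regular. ∎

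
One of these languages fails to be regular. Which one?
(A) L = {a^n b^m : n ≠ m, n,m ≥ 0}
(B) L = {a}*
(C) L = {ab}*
(A) {a^n b^m : n ≠ m, n,m ≥ 0}

(A) L = {a^n b^m : n ≠ m, n,m ≥ 0} is NOT regular.

The pumping lemma can be used to prove this:
After pumping a's, we can make n = m

The other languages are regular because they can be recognized by finite automata.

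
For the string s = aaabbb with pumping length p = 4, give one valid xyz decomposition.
x = '', y = 'aa', z = 'abbb'

For s = aaabbb and p = 4, one valid decomposition is:
- x = '' (length 0)
- y = 'aa' (length 2)
- z = 'abbb' (length 4)

Verification:
- xyz = '' + 'aa' + 'abbb' = aaabbb ✓
- |xy| = 2 ≤ 4 ✓
- |y| = 2 > 0 ✓

All pumping lemma constraints are satisfied.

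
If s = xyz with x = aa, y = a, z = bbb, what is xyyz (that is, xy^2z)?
aaaabbb

Given x = 'aa', y = 'a', z = 'bbb' and i = 2:

xy^2z = x + y·y·...·y (2 times) + z
       = 'aa' + 'a'^2 + 'bbb'
       = 'aa' + 'aa' + 'bbb'
       = 'aaaabbb'

The pumped string is 'aaaabbb' with length 7.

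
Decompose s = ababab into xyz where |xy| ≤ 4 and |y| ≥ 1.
x = '', y = 'aba', z = 'bab'

For s = ababab and p = 4, one valid decomposition is:
- x = '' (length 0)
- y = 'aba' (length 3)
- z = 'bab' (length 3)

Verification:
- xyz = '' + 'aba' + 'bab' = ababab ✓
- |xy| = 3 ≤ 4 ✓
- |y| = 3 > 0 ✓

All pumping lemma constraints are satisfied.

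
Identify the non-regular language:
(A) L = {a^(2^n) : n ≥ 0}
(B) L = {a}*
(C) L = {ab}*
(A) {a^(2^n) : n ≥ 0}

(A) L = {a^(2^n) : n ≥ 0} is NOT regular.

The pumping lemma can be used to prove this:
After pumping, length is no longer a power of 2

The other languages are regular because they can be recognized by finite automata.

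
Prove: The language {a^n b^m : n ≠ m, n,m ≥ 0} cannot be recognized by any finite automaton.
Assume for contradiction that L is regular, and let p ≥ 1 be the pumping length given by the pumping lemma.
Choose s = a^p b^(p + p!). Then s ∈ L because p ≠ p + p! (as p! ≥ 1), and |s| ≥ p.
By the pumping lemma, s = xyz for some x, y, z with |xy| ≤ p, |y| ≥ 1, and xy^i z ∈ L for every i ≥ 0.
Since |xy| ≤ p and the first p symbols of s are all a's, y = a^k for some k with 1 ≤ k ≤ p.
For every i ≥ 0, xy^i z = a^(p + (i − 1)k) b^(p + p!).

Because 1 ≤ k ≤ p, k divides p!. Let t = p!/k (a positive integer) and take i = t + 1.
Then the number of a's is p + tk = p + p!, which equals the number of b's.
So xy^(t+1) z = a^(p + p!) b^(p + p!) has equally many a's and b's and is NOT in L.

This contradicts the pumping lemma, which requires xy^i z ∈ L for all i ≥ 0.
Hence L = {a^n b^m : n ≠ m, n,m ≥ 0} is not regular. ∎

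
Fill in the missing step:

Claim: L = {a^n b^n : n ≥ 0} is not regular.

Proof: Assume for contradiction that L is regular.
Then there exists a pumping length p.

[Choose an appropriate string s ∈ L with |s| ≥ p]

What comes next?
s = a^p b^p

This string is in L (has equal a's and b's) and has length 2p ≥ p.
Any decomposition xyz with |xy| ≤ p means y consists only of a's,
so pumping will unbalance the counts.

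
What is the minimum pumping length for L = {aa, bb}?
p = 3

For a finite language L, the pumping lemma holds vacuously if p > max|s| for s ∈ L.

The longest string in L = {aa, bb} has length 2.
If p = 3, then no string s ∈ L has |s| ≥ p, so the condition is vacuously true.

The minimum pumping length is p = 3.

Why no smaller p works: for any p ≤ 2, the longest string s ∈ L has |s| = 2 ≥ p, so it would
have to be pumpable; but pumping up (i = 2, 3, ...) produces ever longer strings, which cannot all lie in the
finite language L. So the pumping property fails for every p ≤ 2.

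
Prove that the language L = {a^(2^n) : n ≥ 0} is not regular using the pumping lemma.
Assume for contradiction that L is regular, and let p ≥ 1 be the pumping length given by the pumping lemma.
Choose s = a^(2^p). Then s ∈ L and |s| = 2^p ≥ p.
By the pumping lemma, s = xyz for some x, y, z with |xy| ≤ p, |y| ≥ 1, and xy^i z ∈ L for every i ≥ 0.
Here y = a^k for some k with 1 ≤ k ≤ |xy| ≤ p, and p < 2^p.

Take i = 2: |xy²z| = 2^p + k.
Now 2^p < 2^p + k ≤ 2^p + p < 2^p + 2^p = 2^(p+1).
So |xy²z| lies strictly between the consecutive powers of two 2^p and 2^(p+1), hence is not a power of 2, and xy²z ∉ L.

This contradicts the pumping lemma, which requires xy^i z ∈ L for all i ≥ 0.
Hence L = {a^(2^n) : n ≥ 0} is not regular. ∎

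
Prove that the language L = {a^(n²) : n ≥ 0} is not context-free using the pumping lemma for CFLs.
Assume for contradiction that L is context-free, and let p ≥ 1 be the pumping length given by the pumping lemma for CFLs.
Choose s = a^(p²). Then s ∈ L and |s| = p² ≥ p.
By the CFL pumping lemma, s = uvxyz for some u, v, x, y, z with |vxy| ≤ p, |vy| ≥ 1, and uv^i xy^i z ∈ L for every i ≥ 0.
All symbols are a's, so only lengths matter: let k = |vy|, with 1 ≤ k ≤ |vxy| ≤ p.

Take i = 2: |uv²xy²z| = p² + k, and p² < p² + k ≤ p² + p < (p + 1)².
So the length lies strictly between consecutive squares and is not a perfect square; uv²xy²z ∉ L.

This contradicts the CFL pumping lemma, which requires uv^i xy^i z ∈ L for all i ≥ 0.
Hence L = {a^(n²) : n ≥ 0} is not context-free. ∎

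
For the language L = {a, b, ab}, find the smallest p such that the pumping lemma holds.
p = 3

For a finite language L, the pumping lemma holds vacuously if p > max|s| for s ∈ L.

The longest string in L = {a, b, ab} has length 2.
If p = 3, then no string s ∈ L has |s| ≥ p, so the condition is vacuously true.

The minimum pumping length is p = 3.

Why no smaller p works: for any p ≤ 2, the longest string s ∈ L has |s| = 2 ≥ p, so it would
have to be pumpable; but pumping up (i = 2, 3, ...) produces ever longer strings, which cannot all lie in the
finite language L. So the pumping property fails for every p ≤ 2.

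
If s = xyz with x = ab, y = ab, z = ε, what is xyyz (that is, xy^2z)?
ababab

Given x = 'ab', y = 'ab', z = '' and i = 2:

xy^2z = x + y·y·...·y (2 times) + z
       = 'ab' + 'ab'^2 + ''
       = 'ab' + 'abab' + ''
       = 'ababab'

The pumped string is 'ababab' with length 6.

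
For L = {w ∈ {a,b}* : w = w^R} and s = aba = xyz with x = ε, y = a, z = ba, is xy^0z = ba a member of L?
No

xy⁰z = ε · ε · ba = ba.
ba reversed is ab ≠ ba, so it is not a palindrome and is not in L.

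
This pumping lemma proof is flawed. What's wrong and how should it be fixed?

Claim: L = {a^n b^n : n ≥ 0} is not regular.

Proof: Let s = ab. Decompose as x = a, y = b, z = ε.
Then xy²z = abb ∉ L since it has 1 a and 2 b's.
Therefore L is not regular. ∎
Error: The string s = ab might be shorter than the pumping length p.

Correction: Choose s = a^p b^p to ensure |s| ≥ p. Also, the decomposition is wrong: with |xy| ≤ p, y cannot include b's when s starts with p a's.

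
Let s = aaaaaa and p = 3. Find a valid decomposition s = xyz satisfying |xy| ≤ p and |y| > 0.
x = 'a', y = 'aa', z = 'aaa'

For s = aaaaaa and p = 3, one valid decomposition is:
- x = 'a' (length 1)
- y = 'aa' (length 2)
- z = 'aaa' (length 3)

Verification:
- xyz = 'a' + 'aa' + 'aaa' = aaaaaa ✓
- |xy| = 3 ≤ 3 ✓
- |y| = 2 > 0 ✓

All pumping lemma constraints are satisfied.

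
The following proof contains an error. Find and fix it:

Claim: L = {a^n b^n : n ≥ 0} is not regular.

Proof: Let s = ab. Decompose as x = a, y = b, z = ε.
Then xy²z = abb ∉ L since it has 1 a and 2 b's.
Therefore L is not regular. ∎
Error: The string s = ab might be shorter than the pumping length p.

Correction: Choose s = a^p b^p to ensure |s| ≥ p. Also, the decomposition is wrong: with |xy| ≤ p, y cannot include b's when s starts with p a's.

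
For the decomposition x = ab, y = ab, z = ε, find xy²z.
ababab

Given x = 'ab', y = 'ab', z = '' and i = 2:

xy^2z = x + y·y·...·y (2 times) + z
       = 'ab' + 'ab'^2 + ''
       = 'ab' + 'abab' + ''
       = 'ababab'

The pumped string is 'ababab' with length 6.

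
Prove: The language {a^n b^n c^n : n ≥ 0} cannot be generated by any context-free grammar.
Assume for contradiction that L is context-free, and let p ≥ 1 be the pumping length given by the pumping lemma for CFLs.
Choose s = a^p b^p c^p. Then s ∈ L and |s| = 3p ≥ p.
By the CFL pumping lemma, s = uvxyz for some u, v, x, y, z with |vxy| ≤ p, |vy| ≥ 1, and uv^i xy^i z ∈ L for every i ≥ 0.

Because |vxy| ≤ p, the window vxy cannot contain both an a and a c: any substring of s containing both must include the entire block b^p plus at least one a and one c, so it has length ≥ p + 2 > p.
Hence at least one of the letters a, c does not occur in vy at all.

Take i = 0: the string uxz is obtained from s by deleting |vy| ≥ 1 symbols, so |uxz| = 3p − |vy| < 3p.
But the letter (a or c) that does not occur in vy still occurs exactly p times in uxz. Every string of L with exactly p copies of some letter is a^p b^p c^p, of length 3p. Since |uxz| < 3p, uxz ∉ L.

This contradicts the CFL pumping lemma, which requires uv^i xy^i z ∈ L for all i ≥ 0.
Hence L = {a^n b^n c^n : n ≥ 0} is not context-free. ∎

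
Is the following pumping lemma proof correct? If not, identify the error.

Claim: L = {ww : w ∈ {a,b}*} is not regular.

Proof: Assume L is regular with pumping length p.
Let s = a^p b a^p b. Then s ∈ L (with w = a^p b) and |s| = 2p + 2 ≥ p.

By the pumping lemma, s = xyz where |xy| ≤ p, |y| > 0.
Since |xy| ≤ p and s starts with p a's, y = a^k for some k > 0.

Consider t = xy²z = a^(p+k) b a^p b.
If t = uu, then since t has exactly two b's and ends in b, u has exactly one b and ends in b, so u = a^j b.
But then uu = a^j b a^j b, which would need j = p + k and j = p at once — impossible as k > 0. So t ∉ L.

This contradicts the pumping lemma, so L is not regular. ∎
The proof is correct.

This proof is valid because:
1. s = a^p b a^p b is in L and is chosen in terms of p, so |s| ≥ p holds for every p
2. The decomposition analysis is correct: |xy| ≤ p forces y to lie inside the leading a's
3. The contradiction is valid: the argument shows a^(p+k) b a^p b cannot be split into two equal halves
4. The conclusion follows logically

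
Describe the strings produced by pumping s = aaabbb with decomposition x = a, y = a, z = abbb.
{xy^i z : i ≥ 0} = {a^(2+i) b^3 : i ≥ 0} = {aabbb, aaabbb, aaaabbb, ...}

With x = a, y = a, z = abbb: Starting with aaabbb and pumping the second 'a', we get strings with 2+i a's followed by 3 b's for i = 0, 1, 2, ...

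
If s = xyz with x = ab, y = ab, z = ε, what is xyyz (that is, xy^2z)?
ababab

Given x = 'ab', y = 'ab', z = '' and i = 2:

xy^2z = x + y·y·...·y (2 times) + z
       = 'ab' + 'ab'^2 + ''
       = 'ab' + 'abab' + ''
       = 'ababab'

The pumped string is 'ababab' with length 6.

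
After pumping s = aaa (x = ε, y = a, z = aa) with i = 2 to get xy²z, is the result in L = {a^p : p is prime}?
No

xy²z = ε · aa · aa = aaaa.
aaaa has length 4 = 2 × 2, which is not prime, so it is not in L.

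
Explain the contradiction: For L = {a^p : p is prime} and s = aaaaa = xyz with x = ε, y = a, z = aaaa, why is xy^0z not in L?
xy⁰z = aaaa ∉ L

Pumping with i = 0 replaces y = a by y⁰ = ε:
- Original: s = xyz = aaaaa; aaaaa has length 5, which is prime, so it is in L
- Pumped: xy⁰z = ε · ε · aaaa = aaaa
- aaaa has length 4 = 2 × 2, which is not prime, so it is not in L

The pumping lemma would require xy⁰z ∈ L, so this decomposition yields a contradiction.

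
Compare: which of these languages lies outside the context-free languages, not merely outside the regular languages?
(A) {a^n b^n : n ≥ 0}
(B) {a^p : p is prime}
(B) {a^p : p is prime}

(B) {a^p : p is prime} requires the CFL pumping lemma.

- {a^n b^n : n ≥ 0} is context-free (but not regular)
  • Can be shown non-regular with the regular pumping lemma
  • After pumping, the number of a's and b's become unequal

- {a^p : p is prime} is NOT context-free
  • Requires the CFL pumping lemma to prove
  • The CFL pumping lemma also fails because prime gaps are unbounded

The CFL pumping lemma is "stronger" in that it can prove non-membership
in the larger class of context-free languages.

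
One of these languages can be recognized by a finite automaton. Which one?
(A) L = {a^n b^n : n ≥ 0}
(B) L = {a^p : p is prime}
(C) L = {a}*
(C) {a}*

(C) L = {a}* is regular.

This can be recognized by a finite automaton (DFA/NFA).
Regular expressions like {a}* define regular languages.

The other choices are not regular:
- {a^p : p is prime}: After pumping, the length becomes composite
- {a^n b^n : n ≥ 0}: After pumping, the number of a's and b's become unequal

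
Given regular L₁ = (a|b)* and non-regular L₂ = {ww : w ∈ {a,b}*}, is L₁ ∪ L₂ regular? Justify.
Yes — L₁ ∪ L₂ is regular.

{ww} ⊆ (a|b)*, so L₁ ∪ L₂ = (a|b)*, which is regular.

Note that the bare facts "L₁ regular, L₂ non-regular" do not settle the question by themselves: the closure of regular languages under ∪, ∩, complement and difference applies only when BOTH operands are regular. With a non-regular operand the result can come out regular or non-regular depending on the specific languages, so one has to work out L₁ ∪ L₂ for this particular pair, as above.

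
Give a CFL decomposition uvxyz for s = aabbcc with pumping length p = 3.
u='aa', v='b', x='b', y='c', z='c'

For s = aabbcc with pumping length p = 3:

One valid decomposition:
- u = 'aa'
- v = 'b'
- x = 'b'
- y = 'c'
- z = 'c'

Verification:
- uvxyz = 'aa' + 'b' + 'b' + 'c' + 'c' = aabbcc ✓
- |vxy| = |'bbc'| = 3 ≤ 3 ✓
- |vy| = |'bc'| = 2 > 0 ✓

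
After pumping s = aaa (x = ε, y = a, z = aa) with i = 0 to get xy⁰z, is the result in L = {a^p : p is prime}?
Yes

xy⁰z = ε · ε · aa = aa.
aa has length 2, which is prime, so it is in L.
(A single pumped string landing in L is not a contradiction by itself; a non-regularity proof needs some i for which xy^i z ∉ L, for every admissible decomposition.)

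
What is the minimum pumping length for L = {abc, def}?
p = 4

For a finite language L, the pumping lemma holds vacuously if p > max|s| for s ∈ L.

The longest string in L = {abc, def} has length 3.
If p = 4, then no string s ∈ L has |s| ≥ p, so the condition is vacuously true.

The minimum pumping length is p = 4.

Why no smaller p works: for any p ≤ 3, the longest string s ∈ L has |s| = 3 ≥ p, so it would
have to be pumpable; but pumping up (i = 2, 3, ...) produces ever longer strings, which cannot all lie in the
finite language L. So the pumping property fails for every p ≤ 3.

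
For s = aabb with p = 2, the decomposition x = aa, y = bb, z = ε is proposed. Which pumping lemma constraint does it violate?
Violated: |xy| ≤ p

The decomposition x = aa, y = bb, z = ε for s = aabb with p = 2
violates the constraint: |xy| ≤ p

|xy| = |aabb| = 4 > 2 = p. The decomposition puts too many characters in xy.

Pumping lemma constraints:
1. xyz = s (decomposition is valid)
2. |xy| ≤ p
3. |y| > 0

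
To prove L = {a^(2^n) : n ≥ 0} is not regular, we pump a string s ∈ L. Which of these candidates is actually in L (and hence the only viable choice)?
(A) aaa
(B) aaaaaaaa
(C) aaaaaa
(B) aaaaaaaa

The pumping lemma is applied to a string s that lies in L, so first check membership of each option:
- (A) aaa has length 3, strictly between 2^1 = 2 and 2^2 = 4, so it is not in L ✗
- (B) aaaaaaaa has length 8 = 2^3, so it is in L ✓
- (C) aaaaaa has length 6, strictly between 2^2 = 4 and 2^3 = 8, so it is not in L ✗

Only (B) aaaaaaaa is in L, so it is the only candidate that could play the role of s.
(In a complete proof one picks s in terms of the pumping length p so that |s| ≥ p is guaranteed; a fixed string like aaaaaaaa illustrates the shape of such an s.)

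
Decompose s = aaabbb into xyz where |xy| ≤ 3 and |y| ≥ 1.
x = 'aa', y = 'a', z = 'bbb'

For s = aaabbb and p = 3, one valid decomposition is:
- x = 'aa' (length 2)
- y = 'a' (length 1)
- z = 'bbb' (length 3)

Verification:
- xyz = 'aa' + 'a' + 'bbb' = aaabbb ✓
- |xy| = 3 ≤ 3 ✓
- |y| = 1 > 0 ✓

All pumping lemma constraints are satisfied.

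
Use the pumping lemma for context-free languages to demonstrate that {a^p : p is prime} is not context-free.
Assume for contradiction that L is context-free, and let p ≥ 1 be the pumping length given by the pumping lemma for CFLs.
Choose a prime q with q ≥ p and let s = a^q. Then s ∈ L and |s| = q ≥ p.
By the CFL pumping lemma, s = uvxyz for some u, v, x, y, z with |vxy| ≤ p, |vy| ≥ 1, and uv^i xy^i z ∈ L for every i ≥ 0.
All symbols are a's, so only lengths matter: let k = |vy|, with 1 ≤ k ≤ p. Then |uv^i xy^i z| = q + (i − 1)k.

Take i = q + 1: the length is q + qk = q(k + 1).
Both factors satisfy q ≥ 2 and k + 1 ≥ 2, so q(k + 1) is composite and uv^(q+1) xy^(q+1) z ∉ L.

This contradicts the CFL pumping lemma, which requires uv^i xy^i z ∈ L for all i ≥ 0.
Hence L = {a^p : p is prime} is not context-free. ∎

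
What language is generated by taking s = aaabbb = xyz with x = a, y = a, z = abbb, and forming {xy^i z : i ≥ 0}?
{xy^i z : i ≥ 0} = {a^(2+i) b^3 : i ≥ 0} = {aabbb, aaabbb, aaaabbb, ...}

With x = a, y = a, z = abbb: Starting with aaabbb and pumping the second 'a', we get strings with 2+i a's followed by 3 b's for i = 0, 1, 2, ...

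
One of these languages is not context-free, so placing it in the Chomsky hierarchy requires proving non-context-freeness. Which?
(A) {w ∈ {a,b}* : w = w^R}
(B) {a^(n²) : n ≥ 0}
(B) {a^(n²) : n ≥ 0}

(B) {a^(n²) : n ≥ 0} requires the CFL pumping lemma.

- {w ∈ {a,b}* : w = w^R} is context-free (but not regular)
  • Can be shown non-regular with the regular pumping lemma
  • After pumping, the string is no longer symmetric

- {a^(n²) : n ≥ 0} is NOT context-free
  • Requires the CFL pumping lemma to prove
  • Gaps between squares grow unboundedly

The CFL pumping lemma is "stronger" in that it can prove non-membership
in the larger class of context-free languages.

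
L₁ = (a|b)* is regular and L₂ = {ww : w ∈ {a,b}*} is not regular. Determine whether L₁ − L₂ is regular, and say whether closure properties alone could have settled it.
No — L₁ − L₂ is not regular.

L₁ − L₂ is the complement of {ww} within {a,b}*. If it were regular, its complement {ww} would be regular as well (regular languages are closed under complement) — contradiction. So L₁ − L₂ is not regular.

Note that the bare facts "L₁ regular, L₂ non-regular" do not settle the question by themselves: the closure of regular languages under ∪, ∩, complement and difference applies only when BOTH operands are regular. With a non-regular operand the result can come out regular or non-regular depending on the specific languages, so one has to work out L₁ − L₂ for this particular pair, as above.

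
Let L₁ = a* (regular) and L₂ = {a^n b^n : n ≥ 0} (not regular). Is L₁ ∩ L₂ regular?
Yes — L₁ ∩ L₂ is regular.

A string of a* contains no b's, and the only string of {a^n b^n} with no b's is ε (n = 0). So L₁ ∩ L₂ = {ε}, a finite language, which is regular.

Note that the bare facts "L₁ regular, L₂ non-regular" do not settle the question by themselves: the closure of regular languages under ∪, ∩, complement and difference applies only when BOTH operands are regular. With a non-regular operand the result can come out regular or non-regular depending on the specific languages, so one has to work out L₁ ∩ L₂ for this particular pair, as above.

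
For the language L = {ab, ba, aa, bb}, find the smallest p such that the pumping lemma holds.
p = 3

For a finite language L, the pumping lemma holds vacuously if p > max|s| for s ∈ L.

The longest string in L = {ab, ba, aa, bb} has length 2.
If p = 3, then no string s ∈ L has |s| ≥ p, so the condition is vacuously true.

The minimum pumping length is p = 3.

Why no smaller p works: for any p ≤ 2, the longest string s ∈ L has |s| = 2 ≥ p, so it would
have to be pumpable; but pumping up (i = 2, 3, ...) produces ever longer strings, which cannot all lie in the
finite language L. So the pumping property fails for every p ≤ 2.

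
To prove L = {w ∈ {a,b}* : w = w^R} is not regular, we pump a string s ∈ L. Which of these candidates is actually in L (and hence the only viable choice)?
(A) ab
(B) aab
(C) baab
(C) baab

The pumping lemma is applied to a string s that lies in L, so first check membership of each option:
- (A) ab reversed is ba ≠ ab, so it is not a palindrome and is not in L ✗
- (B) aab reversed is baa ≠ aab, so it is not a palindrome and is not in L ✗
- (C) baab reversed is baab, the same string, so it is a palindrome and is in L ✓

Only (C) baab is in L, so it is the only candidate that could play the role of s.
(In a complete proof one picks s in terms of the pumping length p so that |s| ≥ p is guaranteed; a fixed string like baab illustrates the shape of such an s.)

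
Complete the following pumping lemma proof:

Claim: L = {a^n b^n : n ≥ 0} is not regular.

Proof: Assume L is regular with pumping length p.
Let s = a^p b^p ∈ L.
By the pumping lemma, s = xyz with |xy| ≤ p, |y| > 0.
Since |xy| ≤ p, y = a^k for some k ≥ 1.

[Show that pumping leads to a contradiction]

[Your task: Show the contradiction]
Consider xy²z = a^(p+k) b^p.

Since k ≥ 1, we have p + k > p.
So xy²z has more a's than b's: (p+k) a's vs p b's.
This means xy²z ∉ L because a^n b^n requires equal counts.

This contradicts the pumping lemma which states xy²z ∈ L.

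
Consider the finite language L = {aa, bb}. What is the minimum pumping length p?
p = 3

For a finite language L, the pumping lemma holds vacuously if p > max|s| for s ∈ L.

The longest string in L = {aa, bb} has length 2.
If p = 3, then no string s ∈ L has |s| ≥ p, so the condition is vacuously true.

The minimum pumping length is p = 3.

Why no smaller p works: for any p ≤ 2, the longest string s ∈ L has |s| = 2 ≥ p, so it would
have to be pumpable; but pumping up (i = 2, 3, ...) produces ever longer strings, which cannot all lie in the
finite language L. So the pumping property fails for every p ≤ 2.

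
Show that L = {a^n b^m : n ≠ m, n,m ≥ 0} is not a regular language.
Assume for contradiction that L is regular, and let p ≥ 1 be the pumping length given by the pumping lemma.
Choose s = a^p b^(p + p!). Then s ∈ L because p ≠ p + p! (as p! ≥ 1), and |s| ≥ p.
By the pumping lemma, s = xyz for some x, y, z with |xy| ≤ p, |y| ≥ 1, and xy^i z ∈ L for every i ≥ 0.
Since |xy| ≤ p and the first p symbols of s are all a's, y = a^k for some k with 1 ≤ k ≤ p.
For every i ≥ 0, xy^i z = a^(p + (i − 1)k) b^(p + p!).

Because 1 ≤ k ≤ p, k divides p!. Let t = p!/k (a positive integer) and take i = t + 1.
Then the number of a's is p + tk = p + p!, which equals the number of b's.
So xy^(t+1) z = a^(p + p!) b^(p + p!) has equally many a's and b's and is NOT in L.

This contradicts the pumping lemma, which requires xy^i z ∈ L for all i ≥ 0.
Hence L = {a^n b^m : n ≠ m, n,m ≥ 0} is not regular. ∎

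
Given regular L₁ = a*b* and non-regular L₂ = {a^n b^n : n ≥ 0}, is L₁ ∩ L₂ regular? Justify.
No — L₁ ∩ L₂ is not regular.

Every string a^n b^n already lies in a*b*, so L₁ ∩ L₂ = {a^n b^n : n ≥ 0} = L₂ itself, which is the standard non-regular language (pump s = a^p b^p).

Note that the bare facts "L₁ regular, L₂ non-regular" do not settle the question by themselves: the closure of regular languages under ∪, ∩, complement and difference applies only when BOTH operands are regular. With a non-regular operand the result can come out regular or non-regular depending on the specific languages, so one has to work out L₁ ∩ L₂ for this particular pair, as above.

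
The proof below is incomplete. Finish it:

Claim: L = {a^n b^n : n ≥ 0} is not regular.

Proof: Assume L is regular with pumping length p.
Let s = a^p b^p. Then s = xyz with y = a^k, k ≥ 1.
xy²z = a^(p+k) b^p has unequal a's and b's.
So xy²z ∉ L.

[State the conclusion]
This contradicts the pumping lemma for regular languages,
which guarantees xy^i z ∈ L for all i ≥ 0.

Since our assumption that L is regular leads to a contradiction,
we conclude that L = {a^n b^n : n ≥ 0} is NOT regular. ∎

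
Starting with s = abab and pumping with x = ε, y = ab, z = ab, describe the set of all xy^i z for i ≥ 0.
{xy^i z : i ≥ 0} = {(ab)^(i+1) : i ≥ 0} = {ab, abab, ababab, ...}

With x = ε, y = ab, z = ab: Pumping 'ab' gives strings of alternating a's and b's.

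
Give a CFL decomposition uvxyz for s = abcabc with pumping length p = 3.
u='ab', v='c', x='a', y='b', z='c'

For s = abcabc with pumping length p = 3:

One valid decomposition:
- u = 'ab'
- v = 'c'
- x = 'a'
- y = 'b'
- z = 'c'

Verification:
- uvxyz = 'ab' + 'c' + 'a' + 'b' + 'c' = abcabc ✓
- |vxy| = |'cab'| = 3 ≤ 3 ✓
- |vy| = |'cb'| = 2 > 0 ✓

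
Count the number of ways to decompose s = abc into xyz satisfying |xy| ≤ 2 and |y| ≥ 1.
3

For s = 'abc' with pumping length p = 2:

Constraints: |xy| ≤ 2, |y| > 0

Valid decompositions (|xy| ≤ p, |y| ≥ 1):
  • x='', y='a', z='bc'
  • x='a', y='b', z='c'
  • x='', y='ab', z='c'

Total count: 3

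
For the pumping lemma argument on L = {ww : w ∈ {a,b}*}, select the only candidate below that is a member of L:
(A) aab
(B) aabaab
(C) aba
(B) aabaab

The pumping lemma is applied to a string s that lies in L, so first check membership of each option:
- (A) aab has odd length 3, so it cannot be written as ww and is not in L ✗
- (B) aabaab splits into halves aab · aab, which are equal, so it is in L (w = aab) ✓
- (C) aba has odd length 3, so it cannot be written as ww and is not in L ✗

Only (B) aabaab is in L, so it is the only candidate that could play the role of s.
(In a complete proof one picks s in terms of the pumping length p so that |s| ≥ p is guaranteed; a fixed string like aabaab illustrates the shape of such an s.)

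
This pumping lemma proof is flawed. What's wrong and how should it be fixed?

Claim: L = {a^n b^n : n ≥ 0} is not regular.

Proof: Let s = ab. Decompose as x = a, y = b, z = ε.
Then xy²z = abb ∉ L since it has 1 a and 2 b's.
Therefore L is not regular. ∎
Error: The string s = ab might be shorter than the pumping length p.

Correction: Choose s = a^p b^p to ensure |s| ≥ p. Also, the decomposition is wrong: with |xy| ≤ p, y cannot include b's when s starts with p a's.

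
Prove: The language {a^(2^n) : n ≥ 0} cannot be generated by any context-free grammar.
Assume for contradiction that L is context-free, and let p ≥ 1 be the pumping length given by the pumping lemma for CFLs.
Choose s = a^(2^p). Then s ∈ L and |s| = 2^p ≥ p.
By the CFL pumping lemma, s = uvxyz for some u, v, x, y, z with |vxy| ≤ p, |vy| ≥ 1, and uv^i xy^i z ∈ L for every i ≥ 0.
All symbols are a's, so only lengths matter: let k = |vy|, with 1 ≤ k ≤ |vxy| ≤ p < 2^p.

Take i = 2: |uv²xy²z| = 2^p + k, and 2^p < 2^p + k < 2^p + 2^p = 2^(p+1).
So the length lies strictly between consecutive powers of two and is not a power of 2; uv²xy²z ∉ L.

This contradicts the CFL pumping lemma, which requires uv^i xy^i z ∈ L for all i ≥ 0.
Hence L = {a^(2^n) : n ≥ 0} is not context-free. ∎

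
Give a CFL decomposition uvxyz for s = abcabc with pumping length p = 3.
u='ab', v='c', x='a', y='b', z='c'

For s = abcabc with pumping length p = 3:

One valid decomposition:
- u = 'ab'
- v = 'c'
- x = 'a'
- y = 'b'
- z = 'c'

Verification:
- uvxyz = 'ab' + 'c' + 'a' + 'b' + 'c' = abcabc ✓
- |vxy| = |'cab'| = 3 ≤ 3 ✓
- |vy| = |'cb'| = 2 > 0 ✓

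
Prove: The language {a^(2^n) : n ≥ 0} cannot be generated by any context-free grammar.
Assume for contradiction that L is context-free, and let p ≥ 1 be the pumping length given by the pumping lemma for CFLs.
Choose s = a^(2^p). Then s ∈ L and |s| = 2^p ≥ p.
By the CFL pumping lemma, s = uvxyz for some u, v, x, y, z with |vxy| ≤ p, |vy| ≥ 1, and uv^i xy^i z ∈ L for every i ≥ 0.
All symbols are a's, so only lengths matter: let k = |vy|, with 1 ≤ k ≤ |vxy| ≤ p < 2^p.

Take i = 2: |uv²xy²z| = 2^p + k, and 2^p < 2^p + k < 2^p + 2^p = 2^(p+1).
So the length lies strictly between consecutive powers of two and is not a power of 2; uv²xy²z ∉ L.

This contradicts the CFL pumping lemma, which requires uv^i xy^i z ∈ L for all i ≥ 0.
Hence L = {a^(2^n) : n ≥ 0} is not context-free. ∎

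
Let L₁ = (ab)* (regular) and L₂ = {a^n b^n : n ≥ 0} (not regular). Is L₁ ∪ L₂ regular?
No — L₁ ∪ L₂ is not regular.

Let U = (ab)* ∪ {a^n b^n}. If U were regular, then U ∩ aa*bb* would be regular (closure under intersection with a regular language). But (ab)* ∩ aa*bb* = {ab} and {a^n b^n} ∩ aa*bb* = {a^n b^n : n ≥ 1}, so U ∩ aa*bb* = {a^n b^n : n ≥ 1}, which is not regular. Hence U is not regular.

Note that the bare facts "L₁ regular, L₂ non-regular" do not settle the question by themselves: the closure of regular languages under ∪, ∩, complement and difference applies only when BOTH operands are regular. With a non-regular operand the result can come out regular or non-regular depending on the specific languages, so one has to work out L₁ ∪ L₂ for this particular pair, as above.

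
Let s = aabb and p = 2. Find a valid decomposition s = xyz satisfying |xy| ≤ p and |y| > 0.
x = '', y = 'a', z = 'abb'

For s = aabb and p = 2, one valid decomposition is:
- x = '' (length 0)
- y = 'a' (length 1)
- z = 'abb' (length 3)

Verification:
- xyz = '' + 'a' + 'abb' = aabb ✓
- |xy| = 1 ≤ 2 ✓
- |y| = 1 > 0 ✓

All pumping lemma constraints are satisfied.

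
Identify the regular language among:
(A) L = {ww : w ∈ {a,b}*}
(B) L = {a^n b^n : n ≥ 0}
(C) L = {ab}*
(C) {ab}*

(C) L = {ab}* is regular.

This can be recognized by a finite automaton (DFA/NFA).
Regular expressions like {ab}* define regular languages.

The other choices are not regular:
- {a^n b^n : n ≥ 0}: After pumping, the number of a's and b's become unequal
- {ww : w ∈ {a,b}*}: After pumping, the two halves no longer match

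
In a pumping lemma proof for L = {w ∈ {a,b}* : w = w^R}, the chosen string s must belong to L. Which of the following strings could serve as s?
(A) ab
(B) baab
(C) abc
(B) baab

The pumping lemma is applied to a string s that lies in L, so first check membership of each option:
- (A) ab reversed is ba ≠ ab, so it is not a palindrome and is not in L ✗
- (B) baab reversed is baab, the same string, so it is a palindrome and is in L ✓
- (C) abc reversed is cba ≠ abc, so it is not a palindrome and is not in L ✗

Only (B) baab is in L, so it is the only candidate that could play the role of s.
(In a complete proof one picks s in terms of the pumping length p so that |s| ≥ p is guaranteed; a fixed string like baab illustrates the shape of such an s.)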